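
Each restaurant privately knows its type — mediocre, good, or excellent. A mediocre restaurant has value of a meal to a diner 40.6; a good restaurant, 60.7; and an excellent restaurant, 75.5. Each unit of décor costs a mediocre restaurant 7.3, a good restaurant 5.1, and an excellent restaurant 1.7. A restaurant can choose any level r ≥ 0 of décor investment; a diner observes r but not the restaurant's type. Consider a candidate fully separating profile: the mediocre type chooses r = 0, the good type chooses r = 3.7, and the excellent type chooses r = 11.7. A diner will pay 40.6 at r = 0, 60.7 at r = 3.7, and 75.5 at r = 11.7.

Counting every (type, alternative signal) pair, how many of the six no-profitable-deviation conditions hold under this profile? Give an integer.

6

Good (own payoff 60.7 − 5.1×3.7 = 41.83): to r=0 gives 40.6 → no gain ✓; to r=11.7 gives 75.5 − 5.1×11.7 = 15.83 → no gain ✓.
Excellent (own payoff 75.5 − 1.7×11.7 = 55.61): to r=0 gives 40.6 → no gain ✓; to r=3.7 gives 60.7 − 1.7×3.7 = 54.41 → no gain ✓.
Mediocre (own payoff 40.6): to r=3.7 gives 60.7 − 7.3×3.7 = 33.69 → no gain ✓; to r=11.7 gives 75.5 − 7.3×11.7 = -9.91 → no gain ✓.
6 of the 6 constraints hold; this profile is a separating equilibrium.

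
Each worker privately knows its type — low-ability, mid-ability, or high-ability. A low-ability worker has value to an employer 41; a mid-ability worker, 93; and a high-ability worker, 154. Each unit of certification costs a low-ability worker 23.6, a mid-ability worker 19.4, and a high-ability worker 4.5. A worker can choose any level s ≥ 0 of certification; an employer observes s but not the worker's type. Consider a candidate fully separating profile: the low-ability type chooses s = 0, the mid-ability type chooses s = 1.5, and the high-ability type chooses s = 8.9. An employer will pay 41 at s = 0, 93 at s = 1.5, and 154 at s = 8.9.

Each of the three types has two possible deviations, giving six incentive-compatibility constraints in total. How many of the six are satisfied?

High-ability (own payoff 154 − 4.5×8.9 = 113.95): to s=0 gives 41 → no gain ✓; to s=1.5 gives 93 − 4.5×1.5 = 86.25 → no gain ✓.
Low-ability (own payoff 41): to s=1.5 gives 93 − 23.6×1.5 = 57.6 → profitable ✗; to s=8.9 gives 154 − 23.6×8.9 = -56.04 → no gain ✓.
Mid-ability (own payoff 93 − 19.4×1.5 = 63.9): to s=0 gives 41 → no gain ✓; to s=8.9 gives 154 − 19.4×8.9 = -18.66 → no gain ✓.
5 of the 6 constraints hold; not an equilibrium.

5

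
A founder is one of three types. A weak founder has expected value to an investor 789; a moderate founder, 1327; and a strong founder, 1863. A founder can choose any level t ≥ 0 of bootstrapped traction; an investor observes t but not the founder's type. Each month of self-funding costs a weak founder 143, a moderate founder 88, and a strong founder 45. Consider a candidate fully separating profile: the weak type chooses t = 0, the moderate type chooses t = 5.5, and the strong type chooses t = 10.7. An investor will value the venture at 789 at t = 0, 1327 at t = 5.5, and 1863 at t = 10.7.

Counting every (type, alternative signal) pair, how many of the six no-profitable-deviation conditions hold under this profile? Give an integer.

5

Moderate (own payoff 1327 − 88×5.5 = 843): to t=0 gives 789 → no gain ✓; to t=10.7 gives 1863 − 88×10.7 = 921.4 → profitable ✗.
Weak (own payoff 789): to t=5.5 gives 1327 − 143×5.5 = 540.5 → no gain ✓; to t=10.7 gives 1863 − 143×10.7 = 332.9 → no gain ✓.
Strong (own payoff 1863 − 45×10.7 = 1381.5): to t=0 gives 789 → no gain ✓; to t=5.5 gives 1327 − 45×5.5 = 1079.5 → no gain ✓.
5 of the 6 constraints hold; not an equilibrium.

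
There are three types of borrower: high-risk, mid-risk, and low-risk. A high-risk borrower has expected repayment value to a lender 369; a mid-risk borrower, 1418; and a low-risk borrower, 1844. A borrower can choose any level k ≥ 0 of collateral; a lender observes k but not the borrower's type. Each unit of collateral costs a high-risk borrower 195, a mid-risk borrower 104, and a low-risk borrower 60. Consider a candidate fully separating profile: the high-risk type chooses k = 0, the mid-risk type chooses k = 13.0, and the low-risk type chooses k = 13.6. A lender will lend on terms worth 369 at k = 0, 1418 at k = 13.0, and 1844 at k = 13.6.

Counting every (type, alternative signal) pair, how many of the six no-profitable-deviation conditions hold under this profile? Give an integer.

High-risk (own payoff 369): to k=13.0 gives 1418 − 195×13.0 = -1117 → no gain ✓; to k=13.6 gives 1844 − 195×13.6 = -808 → no gain ✓.
Mid-risk (own payoff 1418 − 104×13.0 = 66): to k=0 gives 369 → profitable ✗; to k=13.6 gives 1844 − 104×13.6 = 429.6 → profitable ✗.
Low-risk (own payoff 1844 − 60×13.6 = 1028): to k=0 gives 369 → no gain ✓; to k=13.0 gives 1418 − 60×13.0 = 638 → no gain ✓.
4 of the 6 constraints hold; not an equilibrium.

4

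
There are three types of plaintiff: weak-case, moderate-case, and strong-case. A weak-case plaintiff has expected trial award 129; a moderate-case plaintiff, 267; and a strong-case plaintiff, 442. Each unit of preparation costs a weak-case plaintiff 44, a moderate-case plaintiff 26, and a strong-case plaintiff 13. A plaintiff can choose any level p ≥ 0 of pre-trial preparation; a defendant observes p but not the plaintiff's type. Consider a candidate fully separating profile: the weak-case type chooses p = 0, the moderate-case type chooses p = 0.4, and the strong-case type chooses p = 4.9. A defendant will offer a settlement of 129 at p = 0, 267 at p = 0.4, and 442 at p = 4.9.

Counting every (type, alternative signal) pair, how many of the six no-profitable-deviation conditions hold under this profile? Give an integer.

3

Weak-case (own payoff 129): to p=0.4 gives 267 − 44×0.4 = 249.4 → profitable ✗; to p=4.9 gives 442 − 44×4.9 = 226.4 → profitable ✗.
Moderate-case (own payoff 267 − 26×0.4 = 256.6): to p=0 gives 129 → no gain ✓; to p=4.9 gives 442 − 26×4.9 = 314.6 → profitable ✗.
Strong-case (own payoff 442 − 13×4.9 = 378.3): to p=0 gives 129 → no gain ✓; to p=0.4 gives 267 − 13×0.4 = 261.8 → no gain ✓.
3 of the 6 constraints hold; not an equilibrium.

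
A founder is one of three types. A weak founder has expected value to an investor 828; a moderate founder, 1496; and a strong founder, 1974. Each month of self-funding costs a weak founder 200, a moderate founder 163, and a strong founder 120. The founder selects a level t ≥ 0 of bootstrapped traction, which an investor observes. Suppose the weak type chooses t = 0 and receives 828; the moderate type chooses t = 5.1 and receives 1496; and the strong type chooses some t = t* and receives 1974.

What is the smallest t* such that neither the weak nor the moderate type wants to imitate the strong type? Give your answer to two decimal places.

Weak type (on-path payoff 828) won't mimic when 828 ≥ 1974 − 200·t*, i.e. t* ≥ 5.73.
Moderate type (on-path payoff 1496 − 163×5.1 = 664.7) won't mimic when 664.7 ≥ 1974 − 163·t*, i.e. t* ≥ 8.03.
Both must hold, so t* = max(5.73, 8.03) = 8.03. The moderate type's constraint binds.

8.03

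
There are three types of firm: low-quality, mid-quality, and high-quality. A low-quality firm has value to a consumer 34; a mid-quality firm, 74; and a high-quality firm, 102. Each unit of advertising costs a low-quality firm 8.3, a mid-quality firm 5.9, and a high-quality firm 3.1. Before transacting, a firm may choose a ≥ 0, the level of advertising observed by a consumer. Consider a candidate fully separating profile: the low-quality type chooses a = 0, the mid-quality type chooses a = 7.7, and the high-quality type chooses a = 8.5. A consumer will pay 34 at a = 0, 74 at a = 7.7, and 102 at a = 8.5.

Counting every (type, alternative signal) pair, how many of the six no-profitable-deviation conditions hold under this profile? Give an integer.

4

Mid-quality (own payoff 74 − 5.9×7.7 = 28.57): to a=0 gives 34 → profitable ✗; to a=8.5 gives 102 − 5.9×8.5 = 51.85 → profitable ✗.
High-quality (own payoff 102 − 3.1×8.5 = 75.65): to a=0 gives 34 → no gain ✓; to a=7.7 gives 74 − 3.1×7.7 = 50.13 → no gain ✓.
Low-quality (own payoff 34): to a=7.7 gives 74 − 8.3×7.7 = 10.09 → no gain ✓; to a=8.5 gives 102 − 8.3×8.5 = 31.45 → no gain ✓.
4 of the 6 constraints hold; not an equilibrium.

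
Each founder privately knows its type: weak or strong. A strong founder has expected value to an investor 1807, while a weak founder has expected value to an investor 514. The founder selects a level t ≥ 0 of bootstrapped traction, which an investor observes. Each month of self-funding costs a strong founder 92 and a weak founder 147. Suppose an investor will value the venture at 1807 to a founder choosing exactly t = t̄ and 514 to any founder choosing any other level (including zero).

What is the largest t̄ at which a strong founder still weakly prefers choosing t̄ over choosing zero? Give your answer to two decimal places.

Choosing t̄ yields the strong type 1807 − 92·t̄; choosing zero yields 514.
The strong type is indifferent at 1807 − 92·t̄ = 514, i.e. t̄ = (1807 − 514) / 92 ≈ 14.05.
For any t̄ above 14.05 the strong type would rather pool at zero, so separation collapses.

14.05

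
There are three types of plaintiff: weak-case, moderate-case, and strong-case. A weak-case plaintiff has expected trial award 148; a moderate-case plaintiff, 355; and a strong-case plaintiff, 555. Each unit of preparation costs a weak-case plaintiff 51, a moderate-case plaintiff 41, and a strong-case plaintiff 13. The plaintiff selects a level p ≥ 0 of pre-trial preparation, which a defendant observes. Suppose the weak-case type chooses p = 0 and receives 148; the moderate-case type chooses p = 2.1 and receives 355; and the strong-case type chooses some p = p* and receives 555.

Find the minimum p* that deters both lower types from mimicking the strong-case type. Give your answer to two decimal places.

Weak-case type (on-path payoff 148) won't mimic when 148 ≥ 555 − 51·p*, i.e. p* ≥ 7.98.
Moderate-case type (on-path payoff 355 − 41×2.1 = 268.9) won't mimic when 268.9 ≥ 555 − 41·p*, i.e. p* ≥ 6.98.
Both must hold, so p* = max(7.98, 6.98) = 7.98. The weak-case type's constraint binds.

7.98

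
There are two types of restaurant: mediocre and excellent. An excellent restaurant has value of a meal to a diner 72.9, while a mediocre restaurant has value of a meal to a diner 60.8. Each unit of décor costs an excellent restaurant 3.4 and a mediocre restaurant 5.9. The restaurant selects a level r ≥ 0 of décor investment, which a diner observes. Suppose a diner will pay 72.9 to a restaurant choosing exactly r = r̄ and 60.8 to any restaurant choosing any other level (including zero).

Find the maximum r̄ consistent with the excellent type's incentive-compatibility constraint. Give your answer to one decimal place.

Choosing r̄ yields the excellent type 72.9 − 3.4·r̄; choosing zero yields 60.8.
The excellent type is indifferent at 72.9 − 3.4·r̄ = 60.8, i.e. r̄ = (72.9 − 60.8) / 3.4 ≈ 3.6.
For any r̄ above 3.6 the excellent type would rather pool at zero, so separation collapses.

3.6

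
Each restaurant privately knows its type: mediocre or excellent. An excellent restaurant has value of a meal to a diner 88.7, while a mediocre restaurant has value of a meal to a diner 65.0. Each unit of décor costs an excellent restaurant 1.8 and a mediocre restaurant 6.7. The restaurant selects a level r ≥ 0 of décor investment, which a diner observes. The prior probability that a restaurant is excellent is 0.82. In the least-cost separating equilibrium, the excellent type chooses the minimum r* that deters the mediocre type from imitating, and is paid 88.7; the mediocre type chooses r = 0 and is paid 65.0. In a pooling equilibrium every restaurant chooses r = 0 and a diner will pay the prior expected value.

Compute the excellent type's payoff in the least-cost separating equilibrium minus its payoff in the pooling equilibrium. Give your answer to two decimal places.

Least-cost separating signal: r* solves 65.0 = 88.7 − 6.7·r*, so r* = (88.7 − 65.0)/6.7 ≈ 3.5373.
Excellent type's separating payoff: 88.7 − 1.8 × r* = 88.7 − 1.8 × (88.7 − 65.0)/6.7 = 88.7 − 42.66/6.7 ≈ 82.3328.
Pooling payoff: 0.82 × 88.7 + 0.18 × 65.0 = 84.434.
Difference: 82.3328 − 84.434 = -2.1012, i.e. -2.10 to two decimal places.
The excellent type would prefer the pooling outcome.

-2.10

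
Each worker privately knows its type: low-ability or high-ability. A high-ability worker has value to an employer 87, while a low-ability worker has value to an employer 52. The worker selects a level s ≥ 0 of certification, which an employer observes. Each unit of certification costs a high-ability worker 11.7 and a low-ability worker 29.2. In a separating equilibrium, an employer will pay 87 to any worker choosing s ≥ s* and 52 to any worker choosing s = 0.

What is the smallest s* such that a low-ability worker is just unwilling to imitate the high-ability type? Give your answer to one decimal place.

A low-ability worker choosing s = 0 receives 52.
Imitating at s* instead would pay 87 at cost 29.2·s*, netting 87 − 29.2·s*.
Indifference: 52 = 87 − 29.2·s*, so s* = (87 − 52) / 29.2 ≈ 1.2.
At s* the low-ability type's incentive constraint just binds; the high-ability type strictly prefers s* since its per-unit cost is lower.

1.2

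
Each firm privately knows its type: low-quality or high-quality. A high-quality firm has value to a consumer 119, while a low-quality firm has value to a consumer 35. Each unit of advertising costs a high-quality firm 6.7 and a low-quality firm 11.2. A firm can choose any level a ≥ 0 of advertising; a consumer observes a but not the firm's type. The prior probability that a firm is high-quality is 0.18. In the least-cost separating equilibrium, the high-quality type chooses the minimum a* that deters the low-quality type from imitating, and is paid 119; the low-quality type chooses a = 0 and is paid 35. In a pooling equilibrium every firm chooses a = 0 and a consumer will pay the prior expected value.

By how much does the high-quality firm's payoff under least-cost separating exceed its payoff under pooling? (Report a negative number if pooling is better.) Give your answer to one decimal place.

18.6

Least-cost separating signal: a* solves 35 = 119 − 11.2·a*, so a* = (119 − 35)/11.2 = 7.5.
High-quality type's separating payoff: 119 − 6.7 × a* = 119 − 6.7 × (119 − 35)/11.2 = 119 − 562.8/11.2 = 68.75.
Pooling payoff: 0.18 × 119 + 0.82 × 35 = 50.12.
Difference: 68.75 − 50.12 = 18.63, i.e. 18.6 to one decimal place.
The high-quality type prefers to separate.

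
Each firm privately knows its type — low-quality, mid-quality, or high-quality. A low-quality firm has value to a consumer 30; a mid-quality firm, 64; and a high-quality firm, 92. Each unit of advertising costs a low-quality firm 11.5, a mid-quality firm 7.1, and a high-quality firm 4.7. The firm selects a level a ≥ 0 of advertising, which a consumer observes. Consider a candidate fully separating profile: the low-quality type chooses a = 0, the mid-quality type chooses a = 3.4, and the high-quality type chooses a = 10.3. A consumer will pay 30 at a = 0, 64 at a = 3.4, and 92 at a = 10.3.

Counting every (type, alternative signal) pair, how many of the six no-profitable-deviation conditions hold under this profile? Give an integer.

5

High-quality (own payoff 92 − 4.7×10.3 = 43.59): to a=0 gives 30 → no gain ✓; to a=3.4 gives 64 − 4.7×3.4 = 48.02 → profitable ✗.
Low-quality (own payoff 30): to a=3.4 gives 64 − 11.5×3.4 = 24.9 → no gain ✓; to a=10.3 gives 92 − 11.5×10.3 = -26.45 → no gain ✓.
Mid-quality (own payoff 64 − 7.1×3.4 = 39.86): to a=0 gives 30 → no gain ✓; to a=10.3 gives 92 − 7.1×10.3 = 18.87 → no gain ✓.
5 of the 6 constraints hold; not an equilibrium.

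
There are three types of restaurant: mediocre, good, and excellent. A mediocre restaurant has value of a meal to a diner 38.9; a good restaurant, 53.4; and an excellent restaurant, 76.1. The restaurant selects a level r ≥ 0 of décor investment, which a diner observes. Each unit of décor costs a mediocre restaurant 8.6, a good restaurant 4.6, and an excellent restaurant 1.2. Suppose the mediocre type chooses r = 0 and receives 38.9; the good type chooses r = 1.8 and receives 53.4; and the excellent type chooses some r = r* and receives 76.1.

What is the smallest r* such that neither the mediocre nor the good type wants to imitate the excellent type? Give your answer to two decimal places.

Mediocre type (on-path payoff 38.9) won't mimic when 38.9 ≥ 76.1 − 8.6·r*, i.e. r* ≥ 4.33.
Good type (on-path payoff 53.4 − 4.6×1.8 = 45.12) won't mimic when 45.12 ≥ 76.1 − 4.6·r*, i.e. r* ≥ 6.73.
Both must hold, so r* = max(4.33, 6.73) = 6.73. The good type's constraint binds.

6.73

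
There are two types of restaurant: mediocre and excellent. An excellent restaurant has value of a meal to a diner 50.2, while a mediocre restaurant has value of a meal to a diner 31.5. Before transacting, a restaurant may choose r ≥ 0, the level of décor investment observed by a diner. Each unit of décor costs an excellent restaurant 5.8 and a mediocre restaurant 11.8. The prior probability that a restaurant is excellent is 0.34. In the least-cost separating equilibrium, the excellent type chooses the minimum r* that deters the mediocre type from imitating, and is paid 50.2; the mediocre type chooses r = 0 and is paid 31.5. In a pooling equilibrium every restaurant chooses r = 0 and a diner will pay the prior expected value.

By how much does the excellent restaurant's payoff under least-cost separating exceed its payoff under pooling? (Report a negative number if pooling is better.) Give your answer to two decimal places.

Least-cost separating signal: r* solves 31.5 = 50.2 − 11.8·r*, so r* = (50.2 − 31.5)/11.8 ≈ 1.5847.
Excellent type's separating payoff: 50.2 − 5.8 × r* = 50.2 − 5.8 × (50.2 − 31.5)/11.8 = 50.2 − 108.46/11.8 ≈ 41.0085.
Pooling payoff: 0.34 × 50.2 + 0.66 × 31.5 = 37.858.
Difference: 41.0085 − 37.858 = 3.1505, i.e. 3.15 to two decimal places.
The excellent type prefers to separate.

3.15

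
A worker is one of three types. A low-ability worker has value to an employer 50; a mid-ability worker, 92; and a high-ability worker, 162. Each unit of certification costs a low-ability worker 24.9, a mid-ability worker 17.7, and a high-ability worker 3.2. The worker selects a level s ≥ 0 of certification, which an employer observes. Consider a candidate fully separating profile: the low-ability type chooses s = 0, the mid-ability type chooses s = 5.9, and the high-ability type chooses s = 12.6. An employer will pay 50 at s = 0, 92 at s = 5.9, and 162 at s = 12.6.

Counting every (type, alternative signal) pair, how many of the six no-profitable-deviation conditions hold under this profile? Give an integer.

5

Mid-ability (own payoff 92 − 17.7×5.9 = -12.43): to s=0 gives 50 → profitable ✗; to s=12.6 gives 162 − 17.7×12.6 = -61.02 → no gain ✓.
High-ability (own payoff 162 − 3.2×12.6 = 121.68): to s=0 gives 50 → no gain ✓; to s=5.9 gives 92 − 3.2×5.9 = 73.12 → no gain ✓.
Low-ability (own payoff 50): to s=5.9 gives 92 − 24.9×5.9 = -54.91 → no gain ✓; to s=12.6 gives 162 − 24.9×12.6 = -151.74 → no gain ✓.
5 of the 6 constraints hold; not an equilibrium.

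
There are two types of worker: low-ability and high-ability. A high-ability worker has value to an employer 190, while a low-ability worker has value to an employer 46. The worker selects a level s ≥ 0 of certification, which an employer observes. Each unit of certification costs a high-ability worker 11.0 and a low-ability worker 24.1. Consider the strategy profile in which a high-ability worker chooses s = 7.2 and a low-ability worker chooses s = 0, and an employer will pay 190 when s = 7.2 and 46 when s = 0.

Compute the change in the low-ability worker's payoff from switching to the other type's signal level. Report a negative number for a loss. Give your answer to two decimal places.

Playing s = 0 the low-ability worker receives 46.
Deviating to s = 7.2 brings payment 190 at cost 24.1 × 7.2 = 173.52, netting 16.48.
Gain from deviating: 16.48 − 46 = -29.52.
The gain is negative, so the low-ability type's incentive-compatibility constraint is satisfied.

-29.52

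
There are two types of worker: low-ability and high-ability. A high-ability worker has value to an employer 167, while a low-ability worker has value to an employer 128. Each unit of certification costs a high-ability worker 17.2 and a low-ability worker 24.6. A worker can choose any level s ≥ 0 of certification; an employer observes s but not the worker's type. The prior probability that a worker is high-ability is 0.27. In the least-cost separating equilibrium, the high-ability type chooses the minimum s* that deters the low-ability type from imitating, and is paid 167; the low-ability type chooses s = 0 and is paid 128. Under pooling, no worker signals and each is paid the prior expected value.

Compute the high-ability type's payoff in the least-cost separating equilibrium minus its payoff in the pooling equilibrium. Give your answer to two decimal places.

1.20

Least-cost separating signal: s* solves 128 = 167 − 24.6·s*, so s* = (167 − 128)/24.6 ≈ 1.5854.
High-ability type's separating payoff: 167 − 17.2 × s* = 167 − 17.2 × (167 − 128)/24.6 = 167 − 670.8/24.6 ≈ 139.7317.
Pooling payoff: 0.27 × 167 + 0.73 × 128 = 138.53.
Difference: 139.7317 − 138.53 = 1.2017, i.e. 1.20 to two decimal places.
The high-ability type prefers to separate.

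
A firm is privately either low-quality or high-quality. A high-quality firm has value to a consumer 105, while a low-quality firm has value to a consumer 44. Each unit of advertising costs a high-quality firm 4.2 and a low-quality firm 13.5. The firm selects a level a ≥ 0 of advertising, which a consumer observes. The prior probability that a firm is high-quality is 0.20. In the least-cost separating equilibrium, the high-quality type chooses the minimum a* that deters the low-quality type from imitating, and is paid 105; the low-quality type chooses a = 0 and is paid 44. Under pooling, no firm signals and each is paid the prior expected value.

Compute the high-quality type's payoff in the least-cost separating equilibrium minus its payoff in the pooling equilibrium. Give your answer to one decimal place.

29.8

Least-cost separating signal: a* solves 44 = 105 − 13.5·a*, so a* = (105 − 44)/13.5 ≈ 4.5185.
High-quality type's separating payoff: 105 − 4.2 × a* = 105 − 4.2 × (105 − 44)/13.5 = 105 − 256.2/13.5 ≈ 86.022.
Pooling payoff: 0.20 × 105 + 0.80 × 44 = 56.2.
Difference: 86.022 − 56.2 = 29.822, i.e. 29.8 to one decimal place.
The high-quality type prefers to separate.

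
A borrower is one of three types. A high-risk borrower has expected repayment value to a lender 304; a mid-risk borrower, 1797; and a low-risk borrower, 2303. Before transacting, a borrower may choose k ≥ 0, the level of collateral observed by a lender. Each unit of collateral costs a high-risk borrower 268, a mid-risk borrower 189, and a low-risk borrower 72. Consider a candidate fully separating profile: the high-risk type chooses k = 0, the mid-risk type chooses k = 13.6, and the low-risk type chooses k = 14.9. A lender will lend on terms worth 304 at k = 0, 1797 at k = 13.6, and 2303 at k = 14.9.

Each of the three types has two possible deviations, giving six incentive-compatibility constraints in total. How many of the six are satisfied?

High-risk (own payoff 304): to k=13.6 gives 1797 − 268×13.6 = -1847.8 → no gain ✓; to k=14.9 gives 2303 − 268×14.9 = -1690.2 → no gain ✓.
Low-risk (own payoff 2303 − 72×14.9 = 1230.2): to k=0 gives 304 → no gain ✓; to k=13.6 gives 1797 − 72×13.6 = 817.8 → no gain ✓.
Mid-risk (own payoff 1797 − 189×13.6 = -773.4): to k=0 gives 304 → profitable ✗; to k=14.9 gives 2303 − 189×14.9 = -513.1 → profitable ✗.
4 of the 6 constraints hold; not an equilibrium.

4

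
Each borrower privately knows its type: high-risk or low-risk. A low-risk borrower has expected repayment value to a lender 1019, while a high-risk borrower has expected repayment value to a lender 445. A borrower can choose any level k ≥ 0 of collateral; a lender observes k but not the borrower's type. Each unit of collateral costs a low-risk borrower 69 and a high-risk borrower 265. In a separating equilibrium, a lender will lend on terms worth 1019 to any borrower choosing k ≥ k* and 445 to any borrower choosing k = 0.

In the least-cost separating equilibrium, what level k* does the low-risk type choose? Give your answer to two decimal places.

A high-risk borrower choosing k = 0 receives 445.
Imitating at k* instead would pay 1019 at cost 265·k*, netting 1019 − 265·k*.
Indifference: 445 = 1019 − 265·k*, so k* = (1019 − 445) / 265 ≈ 2.17.
This is the high-risk type's binding incentive-compatibility constraint; any k ≥ 2.17 sustains separation on that side.

2.17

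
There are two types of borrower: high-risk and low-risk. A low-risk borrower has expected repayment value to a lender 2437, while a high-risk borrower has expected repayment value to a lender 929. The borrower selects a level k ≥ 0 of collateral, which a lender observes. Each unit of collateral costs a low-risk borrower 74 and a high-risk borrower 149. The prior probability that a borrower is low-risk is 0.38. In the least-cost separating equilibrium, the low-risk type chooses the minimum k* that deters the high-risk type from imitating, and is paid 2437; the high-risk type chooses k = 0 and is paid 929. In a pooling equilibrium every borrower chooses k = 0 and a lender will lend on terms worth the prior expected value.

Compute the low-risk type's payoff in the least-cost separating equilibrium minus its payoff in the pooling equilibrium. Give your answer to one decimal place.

Least-cost separating signal: k* solves 929 = 2437 − 149·k*, so k* = (2437 − 929)/149 ≈ 10.1208.
Low-risk type's separating payoff: 2437 − 74 × k* = 2437 − 74 × (2437 − 929)/149 = 2437 − 111592/149 ≈ 1688.060.
Pooling payoff: 0.38 × 2437 + 0.62 × 929 = 1502.04.
Difference: 1688.060 − 1502.04 = 186.02, i.e. 186.0 to one decimal place.
The low-risk type prefers to separate.

186.0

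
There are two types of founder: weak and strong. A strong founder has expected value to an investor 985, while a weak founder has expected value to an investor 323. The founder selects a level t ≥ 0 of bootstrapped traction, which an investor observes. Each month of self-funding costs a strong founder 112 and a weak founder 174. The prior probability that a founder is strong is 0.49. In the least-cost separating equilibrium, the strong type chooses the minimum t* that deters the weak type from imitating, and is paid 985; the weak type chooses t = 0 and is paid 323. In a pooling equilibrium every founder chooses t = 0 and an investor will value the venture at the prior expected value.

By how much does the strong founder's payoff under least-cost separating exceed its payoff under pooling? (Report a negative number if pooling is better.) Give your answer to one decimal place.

Least-cost separating signal: t* solves 323 = 985 − 174·t*, so t* = (985 − 323)/174 ≈ 3.8046.
Strong type's separating payoff: 985 − 112 × t* = 985 − 112 × (985 − 323)/174 = 985 − 74144/174 ≈ 558.885.
Pooling payoff: 0.49 × 985 + 0.51 × 323 = 647.38.
Difference: 558.885 − 647.38 = -88.495, i.e. -88.5 to one decimal place.
The strong type would prefer the pooling outcome.

-88.5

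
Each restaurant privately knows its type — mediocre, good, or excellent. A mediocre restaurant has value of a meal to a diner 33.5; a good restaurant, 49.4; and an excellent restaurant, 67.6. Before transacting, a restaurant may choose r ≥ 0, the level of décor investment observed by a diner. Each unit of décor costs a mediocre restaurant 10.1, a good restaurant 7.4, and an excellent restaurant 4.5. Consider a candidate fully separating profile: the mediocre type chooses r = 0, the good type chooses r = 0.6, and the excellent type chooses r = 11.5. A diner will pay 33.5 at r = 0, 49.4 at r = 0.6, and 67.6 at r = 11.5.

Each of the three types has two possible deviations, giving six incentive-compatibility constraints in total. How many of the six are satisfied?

3

Excellent (own payoff 67.6 − 4.5×11.5 = 15.85): to r=0 gives 33.5 → profitable ✗; to r=0.6 gives 49.4 − 4.5×0.6 = 46.7 → profitable ✗.
Mediocre (own payoff 33.5): to r=0.6 gives 49.4 − 10.1×0.6 = 43.34 → profitable ✗; to r=11.5 gives 67.6 − 10.1×11.5 = -48.55 → no gain ✓.
Good (own payoff 49.4 − 7.4×0.6 = 44.96): to r=0 gives 33.5 → no gain ✓; to r=11.5 gives 67.6 − 7.4×11.5 = -17.5 → no gain ✓.
3 of the 6 constraints hold; not an equilibrium.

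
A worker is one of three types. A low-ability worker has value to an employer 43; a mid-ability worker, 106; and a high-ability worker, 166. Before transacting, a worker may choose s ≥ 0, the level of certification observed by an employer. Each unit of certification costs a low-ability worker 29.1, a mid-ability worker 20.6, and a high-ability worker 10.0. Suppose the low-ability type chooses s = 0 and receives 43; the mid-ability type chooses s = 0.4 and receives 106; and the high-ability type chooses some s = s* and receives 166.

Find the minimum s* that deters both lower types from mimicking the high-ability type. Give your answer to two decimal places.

4.23

Low-ability type (on-path payoff 43) won't mimic when 43 ≥ 166 − 29.1·s*, i.e. s* ≥ 4.23.
Mid-ability type (on-path payoff 106 − 20.6×0.4 = 97.76) won't mimic when 97.76 ≥ 166 − 20.6·s*, i.e. s* ≥ 3.31.
Both must hold, so s* = max(4.23, 3.31) = 4.23. The low-ability type's constraint binds.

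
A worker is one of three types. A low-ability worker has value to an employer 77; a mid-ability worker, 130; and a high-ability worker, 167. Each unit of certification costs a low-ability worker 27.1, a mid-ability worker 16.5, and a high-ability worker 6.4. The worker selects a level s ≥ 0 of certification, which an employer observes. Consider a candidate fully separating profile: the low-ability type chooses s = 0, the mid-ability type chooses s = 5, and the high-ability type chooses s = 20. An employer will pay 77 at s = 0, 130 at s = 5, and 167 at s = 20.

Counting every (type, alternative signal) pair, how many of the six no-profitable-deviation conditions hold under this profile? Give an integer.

3

Mid-ability (own payoff 130 − 16.5×5 = 47.5): to s=0 gives 77 → profitable ✗; to s=20 gives 167 − 16.5×20 = -163 → no gain ✓.
Low-ability (own payoff 77): to s=5 gives 130 − 27.1×5 = -5.5 → no gain ✓; to s=20 gives 167 − 27.1×20 = -375 → no gain ✓.
High-ability (own payoff 167 − 6.4×20 = 39): to s=0 gives 77 → profitable ✗; to s=5 gives 130 − 6.4×5 = 98 → profitable ✗.
3 of the 6 constraints hold; not an equilibrium.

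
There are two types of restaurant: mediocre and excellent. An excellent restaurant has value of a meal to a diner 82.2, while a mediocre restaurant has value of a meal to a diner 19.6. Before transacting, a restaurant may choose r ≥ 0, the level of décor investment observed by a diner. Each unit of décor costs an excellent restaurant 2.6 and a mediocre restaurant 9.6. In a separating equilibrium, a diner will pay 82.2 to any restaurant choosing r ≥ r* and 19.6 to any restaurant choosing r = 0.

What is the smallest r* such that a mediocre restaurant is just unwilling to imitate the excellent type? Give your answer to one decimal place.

6.5

A mediocre restaurant choosing r = 0 receives 19.6.
Imitating at r* instead would pay 82.2 at cost 9.6·r*, netting 82.2 − 9.6·r*.
Indifference: 19.6 = 82.2 − 9.6·r*, so r* = (82.2 − 19.6) / 9.6 ≈ 6.5.
This is the mediocre type's binding incentive-compatibility constraint; any r ≥ 6.5 sustains separation on that side.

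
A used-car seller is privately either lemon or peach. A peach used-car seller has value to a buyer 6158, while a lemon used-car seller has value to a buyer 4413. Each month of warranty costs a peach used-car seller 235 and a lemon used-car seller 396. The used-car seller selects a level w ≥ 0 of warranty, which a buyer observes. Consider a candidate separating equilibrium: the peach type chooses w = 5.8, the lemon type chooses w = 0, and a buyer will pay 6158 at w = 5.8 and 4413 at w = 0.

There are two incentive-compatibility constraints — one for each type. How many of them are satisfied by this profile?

Peach type: signal → 6158 − 235 × 5.8 = 4795; deviate to 0 → 4413. IC holds (4795 ≥ 4413).
Lemon type: stay at 0 → 4413; mimic → 6158 − 396 × 5.8 = 3861.2. IC holds (4413 ≥ 3861.2).
2 of 2 constraints hold, so this is a separating equilibrium.

2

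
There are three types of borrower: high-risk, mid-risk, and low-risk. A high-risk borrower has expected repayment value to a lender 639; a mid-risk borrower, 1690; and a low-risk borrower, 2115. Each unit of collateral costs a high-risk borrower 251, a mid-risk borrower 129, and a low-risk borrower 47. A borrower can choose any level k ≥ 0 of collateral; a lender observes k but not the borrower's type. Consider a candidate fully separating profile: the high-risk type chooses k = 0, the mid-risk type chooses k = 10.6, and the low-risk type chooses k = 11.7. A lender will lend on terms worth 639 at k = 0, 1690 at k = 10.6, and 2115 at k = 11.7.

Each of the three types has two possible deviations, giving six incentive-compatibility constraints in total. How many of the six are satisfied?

Mid-risk (own payoff 1690 − 129×10.6 = 322.6): to k=0 gives 639 → profitable ✗; to k=11.7 gives 2115 − 129×11.7 = 605.7 → profitable ✗.
Low-risk (own payoff 2115 − 47×11.7 = 1565.1): to k=0 gives 639 → no gain ✓; to k=10.6 gives 1690 − 47×10.6 = 1191.8 → no gain ✓.
High-risk (own payoff 639): to k=10.6 gives 1690 − 251×10.6 = -970.6 → no gain ✓; to k=11.7 gives 2115 − 251×11.7 = -821.7 → no gain ✓.
4 of the 6 constraints hold; not an equilibrium.

4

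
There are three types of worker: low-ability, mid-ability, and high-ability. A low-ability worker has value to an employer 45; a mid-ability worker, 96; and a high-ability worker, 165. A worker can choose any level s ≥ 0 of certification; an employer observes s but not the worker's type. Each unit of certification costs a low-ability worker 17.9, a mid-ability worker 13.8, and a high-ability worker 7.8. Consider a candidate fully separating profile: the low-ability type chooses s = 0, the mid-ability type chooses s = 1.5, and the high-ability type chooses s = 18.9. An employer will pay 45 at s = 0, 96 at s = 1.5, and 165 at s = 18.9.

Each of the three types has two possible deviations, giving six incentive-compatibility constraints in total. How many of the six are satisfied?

High-ability (own payoff 165 − 7.8×18.9 = 17.58): to s=0 gives 45 → profitable ✗; to s=1.5 gives 96 − 7.8×1.5 = 84.3 → profitable ✗.
Mid-ability (own payoff 96 − 13.8×1.5 = 75.3): to s=0 gives 45 → no gain ✓; to s=18.9 gives 165 − 13.8×18.9 = -95.82 → no gain ✓.
Low-ability (own payoff 45): to s=1.5 gives 96 − 17.9×1.5 = 69.15 → profitable ✗; to s=18.9 gives 165 − 17.9×18.9 = -173.31 → no gain ✓.
3 of the 6 constraints hold; not an equilibrium.

3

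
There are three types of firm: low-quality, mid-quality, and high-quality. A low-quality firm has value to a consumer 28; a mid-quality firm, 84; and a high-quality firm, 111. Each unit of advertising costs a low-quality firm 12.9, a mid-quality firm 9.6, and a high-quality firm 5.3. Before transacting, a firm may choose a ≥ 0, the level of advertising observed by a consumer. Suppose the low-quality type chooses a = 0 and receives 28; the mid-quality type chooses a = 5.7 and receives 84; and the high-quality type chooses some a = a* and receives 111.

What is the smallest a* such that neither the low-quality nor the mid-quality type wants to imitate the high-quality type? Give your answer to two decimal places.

Low-quality type (on-path payoff 28) won't mimic when 28 ≥ 111 − 12.9·a*, i.e. a* ≥ 6.43.
Mid-quality type (on-path payoff 84 − 9.6×5.7 = 29.28) won't mimic when 29.28 ≥ 111 − 9.6·a*, i.e. a* ≥ 8.51.
Both must hold, so a* = max(6.43, 8.51) = 8.51. The mid-quality type's constraint binds.

8.51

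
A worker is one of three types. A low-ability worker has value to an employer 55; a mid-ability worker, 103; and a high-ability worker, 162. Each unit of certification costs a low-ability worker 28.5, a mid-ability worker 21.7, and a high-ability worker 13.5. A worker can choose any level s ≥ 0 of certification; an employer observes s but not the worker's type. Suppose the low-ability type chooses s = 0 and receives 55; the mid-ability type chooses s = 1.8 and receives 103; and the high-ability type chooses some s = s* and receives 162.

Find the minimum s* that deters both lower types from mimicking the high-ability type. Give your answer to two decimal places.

4.52

Low-ability type (on-path payoff 55) won't mimic when 55 ≥ 162 − 28.5·s*, i.e. s* ≥ 3.75.
Mid-ability type (on-path payoff 103 − 21.7×1.8 = 63.94) won't mimic when 63.94 ≥ 162 − 21.7·s*, i.e. s* ≥ 4.52.
Both must hold, so s* = max(3.75, 4.52) = 4.52. The mid-ability type's constraint binds.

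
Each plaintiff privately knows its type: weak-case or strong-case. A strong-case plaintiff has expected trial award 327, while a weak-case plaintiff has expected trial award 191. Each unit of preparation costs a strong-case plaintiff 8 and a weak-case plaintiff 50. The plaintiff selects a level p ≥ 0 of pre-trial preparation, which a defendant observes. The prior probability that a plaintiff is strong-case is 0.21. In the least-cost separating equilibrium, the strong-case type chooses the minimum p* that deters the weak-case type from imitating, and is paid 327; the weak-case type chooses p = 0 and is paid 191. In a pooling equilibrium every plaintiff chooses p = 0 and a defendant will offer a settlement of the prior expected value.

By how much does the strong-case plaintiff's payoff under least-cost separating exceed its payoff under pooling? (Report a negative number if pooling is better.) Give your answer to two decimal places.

Least-cost separating signal: p* solves 191 = 327 − 50·p*, so p* = (327 − 191)/50 = 2.72.
Strong-case type's separating payoff: 327 − 8 × p* = 327 − 8 × (327 − 191)/50 = 327 − 1088/50 = 305.24.
Pooling payoff: 0.21 × 327 + 0.79 × 191 = 219.56.
Difference: 305.24 − 219.56 = 85.68.
The strong-case type prefers to separate.

85.68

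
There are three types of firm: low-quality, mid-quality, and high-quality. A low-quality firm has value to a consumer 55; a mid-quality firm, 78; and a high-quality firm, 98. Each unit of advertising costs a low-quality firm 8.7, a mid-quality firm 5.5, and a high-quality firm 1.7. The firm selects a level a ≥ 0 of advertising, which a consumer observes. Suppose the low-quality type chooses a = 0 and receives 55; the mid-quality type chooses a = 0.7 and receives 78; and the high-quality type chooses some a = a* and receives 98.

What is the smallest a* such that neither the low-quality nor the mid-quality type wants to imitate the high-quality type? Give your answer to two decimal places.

Low-quality type (on-path payoff 55) won't mimic when 55 ≥ 98 − 8.7·a*, i.e. a* ≥ 4.94.
Mid-quality type (on-path payoff 78 − 5.5×0.7 = 74.15) won't mimic when 74.15 ≥ 98 − 5.5·a*, i.e. a* ≥ 4.34.
Both must hold, so a* = max(4.94, 4.34) = 4.94. The low-quality type's constraint binds.

4.94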